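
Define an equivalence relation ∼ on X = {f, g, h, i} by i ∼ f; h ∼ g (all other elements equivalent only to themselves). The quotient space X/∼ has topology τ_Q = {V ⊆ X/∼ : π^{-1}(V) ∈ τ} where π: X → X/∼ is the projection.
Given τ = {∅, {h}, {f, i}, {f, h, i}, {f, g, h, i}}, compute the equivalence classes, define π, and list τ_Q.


X/∼ = {[f=i], [g=h]}; |τ_Q| = 3.

Equivalence classes: [f=i], [g=h].
Quotient map π: X → X/∼ sends f ↦ [f=i], g ↦ [g=h], h ↦ [g=h], i ↦ [f=i].
For each subset V ⊆ X/∼, compute π^{-1}(V) ⊆ X and check whether π^{-1}(V) ∈ τ. V is open in τ_Q iff π^{-1}(V) ∈ τ.
  V = {}: π^{-1}(V) = ∅ ∈ τ ✓.
  V = {[f=i]}: π^{-1}(V) = {f, i} ∈ τ ✓.
  V = {[g=h]}: π^{-1}(V) = {g, h} ∉ τ ✗.
  V = {[f=i], [g=h]}: π^{-1}(V) = {f, g, h, i} ∈ τ ✓.
Open sets in the quotient: τ_Q = {{}, {[f=i]}, {[f=i], [g=h]}} (3 elements).


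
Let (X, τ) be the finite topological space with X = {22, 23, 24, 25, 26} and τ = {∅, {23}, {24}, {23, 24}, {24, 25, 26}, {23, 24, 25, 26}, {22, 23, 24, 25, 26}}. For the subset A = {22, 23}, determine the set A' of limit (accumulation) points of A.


A' = {22}

For each x ∈ X, list the open sets U ∈ τ with x ∈ U, then check whether U ∩ (A ∖ {x}) ≠ ∅ for every such U.
  x = 22: opens ∋ x are {22, 23, 24, 25, 26}; each meets A ∖ {22}, so x IS a limit point.
  x = 23: open {23} ∋ x has {23} ∩ (A ∖ {23}) = ∅, so x is NOT a limit point.
  x = 24: open {24} ∋ x has {24} ∩ (A ∖ {24}) = ∅, so x is NOT a limit point.
  x = 25: open {24, 25, 26} ∋ x has {24, 25, 26} ∩ (A ∖ {25}) = ∅, so x is NOT a limit point.
  x = 26: open {24, 25, 26} ∋ x has {24, 25, 26} ∩ (A ∖ {26}) = ∅, so x is NOT a limit point.
Collecting: A' = {22}.


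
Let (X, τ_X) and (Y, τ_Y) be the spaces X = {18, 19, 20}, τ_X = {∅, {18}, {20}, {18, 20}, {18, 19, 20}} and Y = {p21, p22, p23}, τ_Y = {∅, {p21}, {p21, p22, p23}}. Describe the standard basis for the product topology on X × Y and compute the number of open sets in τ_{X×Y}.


Basis B = {∅ × ∅, {18} × {p21}, {20} × {p21}, {18, 20} × {p21}, {18} × {p21, p22, p23}, {18, 19, 20} × {p21}, {20} × {p21, p22, p23}, {18, 20} × {p21, p22, p23}, {18, 19, 20} × {p21, p22, p23}}; |τ_{X×Y}| = 14.

Enumerate products U × V with U ∈ τ_X, V ∈ τ_Y (deduplicated):
  ∅ × ∅ = {} (∅)
  {18} × {p21} = {(18,p21)}
  {20} × {p21} = {(20,p21)}
  {18, 20} × {p21} = {(18,p21), (20,p21)}
  {18} × {p21, p22, p23} = {(18,p21), (18,p22), (18,p23)}
  {18, 19, 20} × {p21} = {(18,p21), (19,p21), (20,p21)}
  {20} × {p21, p22, p23} = {(20,p21), (20,p22), (20,p23)}
  {18, 20} × {p21, p22, p23} = {(18,p21), (18,p22), (18,p23), (20,p21), (20,p22), (20,p23)}
  {18, 19, 20} × {p21, p22, p23} = {(18,p21), (18,p22), (18,p23), (19,p21), (19,p22), (19,p23), (20,p21), (20,p22), (20,p23)}
These 9 distinct sets form the basis B.
Close under arbitrary unions to get τ_{X×Y}; counting gives |τ_{X×Y}| = 14.


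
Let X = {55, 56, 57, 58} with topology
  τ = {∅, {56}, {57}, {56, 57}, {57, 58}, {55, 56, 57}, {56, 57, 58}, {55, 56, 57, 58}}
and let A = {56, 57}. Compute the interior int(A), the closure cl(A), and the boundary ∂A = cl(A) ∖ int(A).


int(A) = {56, 57}, cl(A) = {55, 56, 57, 58}, ∂A = {55, 58}.

Closed sets in (X, τ) are complements of opens:
  closed(X, τ) = {∅, {55}, {58}, {55, 56}, {55, 58}, {55, 56, 58}, {55, 57, 58}, {55, 56, 57, 58}}.
int(A) = ⋃ {U ∈ τ : U ⊆ A}. Opens contained in A: ∅, {56}, {57}, {56, 57}.
Taking the union of these: int(A) = {56, 57}.
cl(A) = ⋂ {C closed : A ⊆ C}. Closed sets containing A: {55, 56, 57, 58}.
Intersecting these: cl(A) = {55, 56, 57, 58}.
∂A = cl(A) ∖ int(A) = {55, 56, 57, 58} ∖ {56, 57} = {55, 58}.


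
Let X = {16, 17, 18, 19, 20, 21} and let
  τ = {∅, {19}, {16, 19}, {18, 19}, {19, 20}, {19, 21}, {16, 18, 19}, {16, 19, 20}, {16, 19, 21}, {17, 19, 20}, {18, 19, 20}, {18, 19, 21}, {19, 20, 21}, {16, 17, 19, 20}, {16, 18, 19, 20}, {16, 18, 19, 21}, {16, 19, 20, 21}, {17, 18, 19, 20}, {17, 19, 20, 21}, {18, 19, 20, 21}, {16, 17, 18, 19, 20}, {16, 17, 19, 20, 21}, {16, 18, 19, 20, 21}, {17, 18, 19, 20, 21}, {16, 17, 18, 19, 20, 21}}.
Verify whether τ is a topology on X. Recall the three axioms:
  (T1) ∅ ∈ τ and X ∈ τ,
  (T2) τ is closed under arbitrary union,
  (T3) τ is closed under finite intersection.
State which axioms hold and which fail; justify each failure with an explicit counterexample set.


τ IS a topology on X.

Axiom (T1): ∅ ∈ τ? Yes; X ∈ τ? Yes.
Axiom (T2/T3): check pairwise unions and intersections of members of τ.
All pairwise intersections and unions checked — each lies in τ. Therefore τ satisfies (T1), (T2), (T3): it IS a topology on X.


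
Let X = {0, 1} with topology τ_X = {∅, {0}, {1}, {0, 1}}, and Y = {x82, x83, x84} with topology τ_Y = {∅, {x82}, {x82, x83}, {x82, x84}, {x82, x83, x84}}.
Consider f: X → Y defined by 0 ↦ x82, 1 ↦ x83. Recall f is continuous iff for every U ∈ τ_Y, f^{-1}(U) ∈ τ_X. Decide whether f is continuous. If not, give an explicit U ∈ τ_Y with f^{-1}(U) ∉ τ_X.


f IS continuous.

Compute f^{-1}(U) for each U ∈ τ_Y:
  U = ∅: f^{-1}(U) = ∅ ∈ τ_X ✓.
  U = {x82}: f^{-1}(U) = {0} ∈ τ_X ✓.
  U = {x82, x83}: f^{-1}(U) = {0, 1} ∈ τ_X ✓.
  U = {x82, x84}: f^{-1}(U) = {0} ∈ τ_X ✓.
  U = {x82, x83, x84}: f^{-1}(U) = {0, 1} ∈ τ_X ✓.
Every preimage lies in τ_X, so f IS continuous.


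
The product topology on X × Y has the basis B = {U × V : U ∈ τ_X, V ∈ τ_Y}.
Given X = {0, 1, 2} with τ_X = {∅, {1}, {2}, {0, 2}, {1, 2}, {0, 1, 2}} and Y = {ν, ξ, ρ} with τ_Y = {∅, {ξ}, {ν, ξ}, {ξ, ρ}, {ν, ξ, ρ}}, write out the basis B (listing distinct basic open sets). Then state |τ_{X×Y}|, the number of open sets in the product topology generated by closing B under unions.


Basis B = {∅ × ∅, {1} × {ξ}, {2} × {ξ}, {0, 2} × {ξ}, {1} × {ν, ξ}, {1} × {ξ, ρ}, {1, 2} × {ξ}, {2} × {ν, ξ}, {2} × {ξ, ρ}, {0, 1, 2} × {ξ}, {1} × {ν, ξ, ρ}, {2} × {ν, ξ, ρ}, {0, 2} × {ν, ξ}, {0, 2} × {ξ, ρ}, {1, 2} × {ν, ξ}, {1, 2} × {ξ, ρ}, {0, 2} × {ν, ξ, ρ}, {0, 1, 2} × {ν, ξ}, {0, 1, 2} × {ξ, ρ}, {1, 2} × {ν, ξ, ρ}, {0, 1, 2} × {ν, ξ, ρ}}; |τ_{X×Y}| = 70.

Enumerate products U × V with U ∈ τ_X, V ∈ τ_Y (deduplicated):
  ∅ × ∅ = {} (∅)
  {1} × {ξ} = {(1,ξ)}
  {2} × {ξ} = {(2,ξ)}
  {0, 2} × {ξ} = {(0,ξ), (2,ξ)}
  {1} × {ν, ξ} = {(1,ν), (1,ξ)}
  {1} × {ξ, ρ} = {(1,ξ), (1,ρ)}
  {1, 2} × {ξ} = {(1,ξ), (2,ξ)}
  {2} × {ν, ξ} = {(2,ν), (2,ξ)}
  {2} × {ξ, ρ} = {(2,ξ), (2,ρ)}
  {0, 1, 2} × {ξ} = {(0,ξ), (1,ξ), (2,ξ)}
  {1} × {ν, ξ, ρ} = {(1,ν), (1,ξ), (1,ρ)}
  {2} × {ν, ξ, ρ} = {(2,ν), (2,ξ), (2,ρ)}
  {0, 2} × {ν, ξ} = {(0,ν), (0,ξ), (2,ν), (2,ξ)}
  {0, 2} × {ξ, ρ} = {(0,ξ), (0,ρ), (2,ξ), (2,ρ)}
  {1, 2} × {ν, ξ} = {(1,ν), (1,ξ), (2,ν), (2,ξ)}
  {1, 2} × {ξ, ρ} = {(1,ξ), (1,ρ), (2,ξ), (2,ρ)}
  {0, 2} × {ν, ξ, ρ} = {(0,ν), (0,ξ), (0,ρ), (2,ν), (2,ξ), (2,ρ)}
  {0, 1, 2} × {ν, ξ} = {(0,ν), (0,ξ), (1,ν), (1,ξ), (2,ν), (2,ξ)}
  {0, 1, 2} × {ξ, ρ} = {(0,ξ), (0,ρ), (1,ξ), (1,ρ), (2,ξ), (2,ρ)}
  {1, 2} × {ν, ξ, ρ} = {(1,ν), (1,ξ), (1,ρ), (2,ν), (2,ξ), (2,ρ)}
  {0, 1, 2} × {ν, ξ, ρ} = {(0,ν), (0,ξ), (0,ρ), (1,ν), (1,ξ), (1,ρ), (2,ν), (2,ξ), (2,ρ)}
These 21 distinct sets form the basis B.
Close under arbitrary unions to get τ_{X×Y}; counting gives |τ_{X×Y}| = 70.


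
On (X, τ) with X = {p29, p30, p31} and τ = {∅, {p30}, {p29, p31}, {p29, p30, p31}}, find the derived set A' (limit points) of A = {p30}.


A' = ∅

For each x ∈ X, list the open sets U ∈ τ with x ∈ U, then check whether U ∩ (A ∖ {x}) ≠ ∅ for every such U.
  x = p29: open {p29, p31} ∋ x has {p29, p31} ∩ (A ∖ {p29}) = ∅, so x is NOT a limit point.
  x = p30: open {p30} ∋ x has {p30} ∩ (A ∖ {p30}) = ∅, so x is NOT a limit point.
  x = p31: open {p29, p31} ∋ x has {p29, p31} ∩ (A ∖ {p31}) = ∅, so x is NOT a limit point.
Collecting: A' = ∅.


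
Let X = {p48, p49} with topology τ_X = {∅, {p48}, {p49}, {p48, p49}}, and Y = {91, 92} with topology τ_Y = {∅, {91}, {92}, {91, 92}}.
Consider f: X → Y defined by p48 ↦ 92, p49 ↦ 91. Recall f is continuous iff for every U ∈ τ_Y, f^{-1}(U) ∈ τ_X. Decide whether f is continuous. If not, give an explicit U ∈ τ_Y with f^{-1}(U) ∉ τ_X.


f IS continuous.

Compute f^{-1}(U) for each U ∈ τ_Y:
  U = ∅: f^{-1}(U) = ∅ ∈ τ_X ✓.
  U = {91}: f^{-1}(U) = {p49} ∈ τ_X ✓.
  U = {92}: f^{-1}(U) = {p48} ∈ τ_X ✓.
  U = {91, 92}: f^{-1}(U) = {p48, p49} ∈ τ_X ✓.
Every preimage lies in τ_X, so f IS continuous.


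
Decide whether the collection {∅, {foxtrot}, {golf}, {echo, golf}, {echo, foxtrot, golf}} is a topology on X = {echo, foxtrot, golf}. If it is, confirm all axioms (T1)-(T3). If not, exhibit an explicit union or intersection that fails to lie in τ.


τ is NOT a topology on X.

Axiom (T1): ∅ ∈ τ? Yes; X ∈ τ? Yes.
Axiom (T2/T3): check pairwise unions and intersections of members of τ.
Counterexample for (T2): {foxtrot} ∪ {golf} = {foxtrot, golf} ∉ τ. Therefore τ is NOT a topology.


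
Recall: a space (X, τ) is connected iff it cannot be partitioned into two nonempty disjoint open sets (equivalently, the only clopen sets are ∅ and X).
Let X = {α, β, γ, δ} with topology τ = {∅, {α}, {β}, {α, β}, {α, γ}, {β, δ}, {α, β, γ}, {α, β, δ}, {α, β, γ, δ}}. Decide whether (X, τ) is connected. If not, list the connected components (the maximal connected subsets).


(X, τ) is disconnected; components = [{α, γ}, {β, δ}].

Find clopen sets (U ∈ τ with X ∖ U ∈ τ):
  U = ∅, X ∖ U = {α, β, γ, δ} — both open, so U is clopen.
  U = {α, γ}, X ∖ U = {β, δ} — both open, so U is clopen.
  U = {β, δ}, X ∖ U = {α, γ} — both open, so U is clopen.
  U = {α, β, γ, δ}, X ∖ U = ∅ — both open, so U is clopen.
Nontrivial clopen(s) exist: e.g. {β, δ}. So (X, τ) is disconnected.
Compute connected components by grouping points that agree on all clopens:
  component: {α, γ}
  component: {β, δ}


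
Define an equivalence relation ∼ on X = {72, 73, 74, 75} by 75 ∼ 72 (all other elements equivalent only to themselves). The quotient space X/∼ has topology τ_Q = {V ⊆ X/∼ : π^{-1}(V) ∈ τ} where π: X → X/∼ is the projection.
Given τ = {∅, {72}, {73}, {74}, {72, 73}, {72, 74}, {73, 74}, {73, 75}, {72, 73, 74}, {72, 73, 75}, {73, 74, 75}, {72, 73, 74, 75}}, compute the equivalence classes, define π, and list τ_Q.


X/∼ = {[72=75], [73], [74]}; |τ_Q| = 6.

Equivalence classes: [72=75], [73], [74].
Quotient map π: X → X/∼ sends 72 ↦ [72=75], 73 ↦ [73], 74 ↦ [74], 75 ↦ [72=75].
For each subset V ⊆ X/∼, compute π^{-1}(V) ⊆ X and check whether π^{-1}(V) ∈ τ. V is open in τ_Q iff π^{-1}(V) ∈ τ.
  V = {}: π^{-1}(V) = ∅ ∈ τ ✓.
  V = {[72=75]}: π^{-1}(V) = {72, 75} ∉ τ ✗.
  V = {[73]}: π^{-1}(V) = {73} ∈ τ ✓.
  V = {[72=75], [73]}: π^{-1}(V) = {72, 73, 75} ∈ τ ✓.
  V = {[74]}: π^{-1}(V) = {74} ∈ τ ✓.
  V = {[72=75], [74]}: π^{-1}(V) = {72, 74, 75} ∉ τ ✗.
  V = {[73], [74]}: π^{-1}(V) = {73, 74} ∈ τ ✓.
  V = {[72=75], [73], [74]}: π^{-1}(V) = {72, 73, 74, 75} ∈ τ ✓.
Open sets in the quotient: τ_Q = {{}, {[73]}, {[72=75], [73]}, {[74]}, {[73], [74]}, {[72=75], [73], [74]}} (6 elements).


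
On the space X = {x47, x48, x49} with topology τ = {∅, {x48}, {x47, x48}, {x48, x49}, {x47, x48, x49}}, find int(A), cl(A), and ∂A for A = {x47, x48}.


int(A) = {x47, x48}, cl(A) = {x47, x48, x49}, ∂A = {x49}.

Closed sets in (X, τ) are complements of opens:
  closed(X, τ) = {∅, {x47}, {x49}, {x47, x49}, {x47, x48, x49}}.
int(A) = ⋃ {U ∈ τ : U ⊆ A}. Opens contained in A: ∅, {x48}, {x47, x48}.
Taking the union of these: int(A) = {x47, x48}.
cl(A) = ⋂ {C closed : A ⊆ C}. Closed sets containing A: {x47, x48, x49}.
Intersecting these: cl(A) = {x47, x48, x49}.
∂A = cl(A) ∖ int(A) = {x47, x48, x49} ∖ {x47, x48} = {x49}.


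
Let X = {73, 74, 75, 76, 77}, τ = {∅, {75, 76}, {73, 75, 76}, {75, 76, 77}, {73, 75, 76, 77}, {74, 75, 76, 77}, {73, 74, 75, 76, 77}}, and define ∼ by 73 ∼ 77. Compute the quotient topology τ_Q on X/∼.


X/∼ = {[73=77], [74], [75], [76]}; |τ_Q| = 4.

Equivalence classes: [73=77], [74], [75], [76].
Quotient map π: X → X/∼ sends 73 ↦ [73=77], 74 ↦ [74], 75 ↦ [75], 76 ↦ [76], 77 ↦ [73=77].
For each subset V ⊆ X/∼, compute π^{-1}(V) ⊆ X and check whether π^{-1}(V) ∈ τ. V is open in τ_Q iff π^{-1}(V) ∈ τ.
  V = {}: π^{-1}(V) = ∅ ∈ τ ✓.
  V = {[73=77]}: π^{-1}(V) = {73, 77} ∉ τ ✗.
  V = {[74]}: π^{-1}(V) = {74} ∉ τ ✗.
  V = {[73=77], [74]}: π^{-1}(V) = {73, 74, 77} ∉ τ ✗.
  V = {[75]}: π^{-1}(V) = {75} ∉ τ ✗.
  V = {[73=77], [75]}: π^{-1}(V) = {73, 75, 77} ∉ τ ✗.
  V = {[74], [75]}: π^{-1}(V) = {74, 75} ∉ τ ✗.
  V = {[73=77], [74], [75]}: π^{-1}(V) = {73, 74, 75, 77} ∉ τ ✗.
  V = {[76]}: π^{-1}(V) = {76} ∉ τ ✗.
  V = {[73=77], [76]}: π^{-1}(V) = {73, 76, 77} ∉ τ ✗.
  V = {[74], [76]}: π^{-1}(V) = {74, 76} ∉ τ ✗.
  V = {[73=77], [74], [76]}: π^{-1}(V) = {73, 74, 76, 77} ∉ τ ✗.
  V = {[75], [76]}: π^{-1}(V) = {75, 76} ∈ τ ✓.
  V = {[73=77], [75], [76]}: π^{-1}(V) = {73, 75, 76, 77} ∈ τ ✓.
  V = {[74], [75], [76]}: π^{-1}(V) = {74, 75, 76} ∉ τ ✗.
  V = {[73=77], [74], [75], [76]}: π^{-1}(V) = {73, 74, 75, 76, 77} ∈ τ ✓.
Open sets in the quotient: τ_Q = {{}, {[75], [76]}, {[73=77], [75], [76]}, {[73=77], [74], [75], [76]}} (4 elements).


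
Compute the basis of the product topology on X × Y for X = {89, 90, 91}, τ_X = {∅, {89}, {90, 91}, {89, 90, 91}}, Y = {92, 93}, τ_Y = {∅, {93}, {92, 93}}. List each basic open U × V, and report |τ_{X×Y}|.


Basis B = {∅ × ∅, {89} × {93}, {89} × {92, 93}, {90, 91} × {93}, {89, 90, 91} × {93}, {90, 91} × {92, 93}, {89, 90, 91} × {92, 93}}; |τ_{X×Y}| = 9.

Enumerate products U × V with U ∈ τ_X, V ∈ τ_Y (deduplicated):
  ∅ × ∅ = {} (∅)
  {89} × {93} = {(89,93)}
  {89} × {92, 93} = {(89,92), (89,93)}
  {90, 91} × {93} = {(90,93), (91,93)}
  {89, 90, 91} × {93} = {(89,93), (90,93), (91,93)}
  {90, 91} × {92, 93} = {(90,92), (90,93), (91,92), (91,93)}
  {89, 90, 91} × {92, 93} = {(89,92), (89,93), (90,92), (90,93), (91,92), (91,93)}
These 7 distinct sets form the basis B.
Close under arbitrary unions to get τ_{X×Y}; counting gives |τ_{X×Y}| = 9.


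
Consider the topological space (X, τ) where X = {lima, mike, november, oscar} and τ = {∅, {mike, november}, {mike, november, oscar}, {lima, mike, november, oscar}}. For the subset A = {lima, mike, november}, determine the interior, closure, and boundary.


int(A) = {mike, november}, cl(A) = {lima, mike, november, oscar}, ∂A = {lima, oscar}.

Closed sets in (X, τ) are complements of opens:
  closed(X, τ) = {∅, {lima}, {lima, oscar}, {lima, mike, november, oscar}}.
int(A) = ⋃ {U ∈ τ : U ⊆ A}. Opens contained in A: ∅, {mike, november}.
Taking the union of these: int(A) = {mike, november}.
cl(A) = ⋂ {C closed : A ⊆ C}. Closed sets containing A: {lima, mike, november, oscar}.
Intersecting these: cl(A) = {lima, mike, november, oscar}.
∂A = cl(A) ∖ int(A) = {lima, mike, november, oscar} ∖ {mike, november} = {lima, oscar}.


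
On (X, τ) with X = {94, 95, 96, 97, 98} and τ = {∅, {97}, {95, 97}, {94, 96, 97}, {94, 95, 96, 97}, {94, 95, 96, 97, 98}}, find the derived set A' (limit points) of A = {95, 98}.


A' = {98}

For each x ∈ X, list the open sets U ∈ τ with x ∈ U, then check whether U ∩ (A ∖ {x}) ≠ ∅ for every such U.
  x = 94: open {94, 96, 97} ∋ x has {94, 96, 97} ∩ (A ∖ {94}) = ∅, so x is NOT a limit point.
  x = 95: open {95, 97} ∋ x has {95, 97} ∩ (A ∖ {95}) = ∅, so x is NOT a limit point.
  x = 96: open {94, 96, 97} ∋ x has {94, 96, 97} ∩ (A ∖ {96}) = ∅, so x is NOT a limit point.
  x = 97: open {97} ∋ x has {97} ∩ (A ∖ {97}) = ∅, so x is NOT a limit point.
  x = 98: opens ∋ x are {94, 95, 96, 97, 98}; each meets A ∖ {98}, so x IS a limit point.
Collecting: A' = {98}.


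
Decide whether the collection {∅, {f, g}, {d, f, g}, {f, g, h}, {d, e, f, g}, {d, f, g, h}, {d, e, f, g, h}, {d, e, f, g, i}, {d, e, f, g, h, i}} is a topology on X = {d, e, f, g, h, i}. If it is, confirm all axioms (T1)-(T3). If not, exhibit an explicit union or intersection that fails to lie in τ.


τ IS a topology on X.

Axiom (T1): ∅ ∈ τ? Yes; X ∈ τ? Yes.
Axiom (T2/T3): check pairwise unions and intersections of members of τ.
All pairwise intersections and unions checked — each lies in τ. Therefore τ satisfies (T1), (T2), (T3): it IS a topology on X.


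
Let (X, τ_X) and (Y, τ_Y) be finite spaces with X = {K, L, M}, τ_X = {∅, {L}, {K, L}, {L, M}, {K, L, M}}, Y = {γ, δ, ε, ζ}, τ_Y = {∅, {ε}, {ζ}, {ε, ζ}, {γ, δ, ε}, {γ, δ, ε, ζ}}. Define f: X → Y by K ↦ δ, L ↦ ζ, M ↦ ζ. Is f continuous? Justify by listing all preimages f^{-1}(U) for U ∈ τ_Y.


f is NOT continuous.

Compute f^{-1}(U) for each U ∈ τ_Y:
  U = ∅: f^{-1}(U) = ∅ ∈ τ_X ✓.
  U = {ε}: f^{-1}(U) = ∅ ∈ τ_X ✓.
  U = {ζ}: f^{-1}(U) = {L, M} ∈ τ_X ✓.
  U = {ε, ζ}: f^{-1}(U) = {L, M} ∈ τ_X ✓.
  U = {γ, δ, ε}: f^{-1}(U) = {K} ∉ τ_X ✗.
  U = {γ, δ, ε, ζ}: f^{-1}(U) = {K, L, M} ∈ τ_X ✓.
Found U = {γ, δ, ε} with f^{-1}(U) = {K} not in τ_X. Therefore f is NOT continuous.


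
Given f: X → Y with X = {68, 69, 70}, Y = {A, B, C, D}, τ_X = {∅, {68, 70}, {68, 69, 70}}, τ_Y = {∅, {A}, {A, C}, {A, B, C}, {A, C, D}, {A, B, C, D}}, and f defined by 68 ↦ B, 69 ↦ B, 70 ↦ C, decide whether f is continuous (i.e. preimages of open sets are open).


f is NOT continuous.

Compute f^{-1}(U) for each U ∈ τ_Y:
  U = ∅: f^{-1}(U) = ∅ ∈ τ_X ✓.
  U = {A}: f^{-1}(U) = ∅ ∈ τ_X ✓.
  U = {A, C}: f^{-1}(U) = {70} ∉ τ_X ✗.
  U = {A, B, C}: f^{-1}(U) = {68, 69, 70} ∈ τ_X ✓.
  U = {A, C, D}: f^{-1}(U) = {70} ∉ τ_X ✗.
  U = {A, B, C, D}: f^{-1}(U) = {68, 69, 70} ∈ τ_X ✓.
Found U = {A, C} with f^{-1}(U) = {70} not in τ_X. Therefore f is NOT continuous.


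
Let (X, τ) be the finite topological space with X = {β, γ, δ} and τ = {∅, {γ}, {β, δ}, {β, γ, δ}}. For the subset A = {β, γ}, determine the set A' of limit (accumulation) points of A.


A' = {δ}

For each x ∈ X, list the open sets U ∈ τ with x ∈ U, then check whether U ∩ (A ∖ {x}) ≠ ∅ for every such U.
  x = β: open {β, δ} ∋ x has {β, δ} ∩ (A ∖ {β}) = ∅, so x is NOT a limit point.
  x = γ: open {γ} ∋ x has {γ} ∩ (A ∖ {γ}) = ∅, so x is NOT a limit point.
  x = δ: opens ∋ x are {β, δ}, {β, γ, δ}; each meets A ∖ {δ}, so x IS a limit point.
Collecting: A' = {δ}.


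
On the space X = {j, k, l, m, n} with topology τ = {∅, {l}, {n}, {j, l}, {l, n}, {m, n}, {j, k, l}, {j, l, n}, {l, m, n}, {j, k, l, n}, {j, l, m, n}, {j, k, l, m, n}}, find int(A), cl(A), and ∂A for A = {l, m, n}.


int(A) = {l, m, n}, cl(A) = {j, k, l, m, n}, ∂A = {j, k}.

Closed sets in (X, τ) are complements of opens:
  closed(X, τ) = {∅, {k}, {m}, {j, k}, {k, m}, {m, n}, {j, k, l}, {j, k, m}, {k, m, n}, {j, k, l, m}, {j, k, m, n}, {j, k, l, m, n}}.
int(A) = ⋃ {U ∈ τ : U ⊆ A}. Opens contained in A: ∅, {l}, {n}, {l, n}, {m, n}, {l, m, n}.
Taking the union of these: int(A) = {l, m, n}.
cl(A) = ⋂ {C closed : A ⊆ C}. Closed sets containing A: {j, k, l, m, n}.
Intersecting these: cl(A) = {j, k, l, m, n}.
∂A = cl(A) ∖ int(A) = {j, k, l, m, n} ∖ {l, m, n} = {j, k}.


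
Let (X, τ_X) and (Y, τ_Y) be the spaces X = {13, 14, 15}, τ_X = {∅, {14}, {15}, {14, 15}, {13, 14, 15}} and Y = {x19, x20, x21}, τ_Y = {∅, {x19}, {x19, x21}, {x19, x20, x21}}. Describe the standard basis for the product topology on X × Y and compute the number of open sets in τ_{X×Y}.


Basis B = {∅ × ∅, {14} × {x19}, {15} × {x19}, {14} × {x19, x21}, {14, 15} × {x19}, {15} × {x19, x21}, {13, 14, 15} × {x19}, {14} × {x19, x20, x21}, {15} × {x19, x20, x21}, {14, 15} × {x19, x21}, {13, 14, 15} × {x19, x21}, {14, 15} × {x19, x20, x21}, {13, 14, 15} × {x19, x20, x21}}; |τ_{X×Y}| = 30.

Enumerate products U × V with U ∈ τ_X, V ∈ τ_Y (deduplicated):
  ∅ × ∅ = {} (∅)
  {14} × {x19} = {(14,x19)}
  {15} × {x19} = {(15,x19)}
  {14} × {x19, x21} = {(14,x19), (14,x21)}
  {14, 15} × {x19} = {(14,x19), (15,x19)}
  {15} × {x19, x21} = {(15,x19), (15,x21)}
  {13, 14, 15} × {x19} = {(13,x19), (14,x19), (15,x19)}
  {14} × {x19, x20, x21} = {(14,x19), (14,x20), (14,x21)}
  {15} × {x19, x20, x21} = {(15,x19), (15,x20), (15,x21)}
  {14, 15} × {x19, x21} = {(14,x19), (14,x21), (15,x19), (15,x21)}
  {13, 14, 15} × {x19, x21} = {(13,x19), (13,x21), (14,x19), (14,x21), (15,x19), (15,x21)}
  {14, 15} × {x19, x20, x21} = {(14,x19), (14,x20), (14,x21), (15,x19), (15,x20), (15,x21)}
  {13, 14, 15} × {x19, x20, x21} = {(13,x19), (13,x20), (13,x21), (14,x19), (14,x20), (14,x21), (15,x19), (15,x20), (15,x21)}
These 13 distinct sets form the basis B.
Close under arbitrary unions to get τ_{X×Y}; counting gives |τ_{X×Y}| = 30.


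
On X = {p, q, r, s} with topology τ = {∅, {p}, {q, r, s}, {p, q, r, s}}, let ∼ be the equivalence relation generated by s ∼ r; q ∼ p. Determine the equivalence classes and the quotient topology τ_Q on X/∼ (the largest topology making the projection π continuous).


X/∼ = {[p=q], [r=s]}; |τ_Q| = 2.

Equivalence classes: [p=q], [r=s].
Quotient map π: X → X/∼ sends p ↦ [p=q], q ↦ [p=q], r ↦ [r=s], s ↦ [r=s].
For each subset V ⊆ X/∼, compute π^{-1}(V) ⊆ X and check whether π^{-1}(V) ∈ τ. V is open in τ_Q iff π^{-1}(V) ∈ τ.
  V = {}: π^{-1}(V) = ∅ ∈ τ ✓.
  V = {[p=q]}: π^{-1}(V) = {p, q} ∉ τ ✗.
  V = {[r=s]}: π^{-1}(V) = {r, s} ∉ τ ✗.
  V = {[p=q], [r=s]}: π^{-1}(V) = {p, q, r, s} ∈ τ ✓.
Open sets in the quotient: τ_Q = {{}, {[p=q], [r=s]}} (2 elements).


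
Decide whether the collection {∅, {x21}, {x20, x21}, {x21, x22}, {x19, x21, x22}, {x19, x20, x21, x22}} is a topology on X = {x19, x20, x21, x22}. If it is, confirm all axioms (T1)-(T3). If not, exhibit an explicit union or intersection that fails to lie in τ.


τ is NOT a topology on X.

Axiom (T1): ∅ ∈ τ? Yes; X ∈ τ? Yes.
Axiom (T2/T3): check pairwise unions and intersections of members of τ.
Counterexample for (T2): {x20, x21} ∪ {x21, x22} = {x20, x21, x22} ∉ τ. Therefore τ is NOT a topology.


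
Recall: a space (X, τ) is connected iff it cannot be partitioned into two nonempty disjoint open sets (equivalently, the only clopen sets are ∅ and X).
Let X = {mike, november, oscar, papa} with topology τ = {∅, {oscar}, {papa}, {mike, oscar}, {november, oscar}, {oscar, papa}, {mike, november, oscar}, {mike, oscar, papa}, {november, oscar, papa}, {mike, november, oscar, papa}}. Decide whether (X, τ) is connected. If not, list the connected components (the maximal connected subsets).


(X, τ) is disconnected; components = [{papa}, {mike, november, oscar}].

Find clopen sets (U ∈ τ with X ∖ U ∈ τ):
  U = ∅, X ∖ U = {mike, november, oscar, papa} — both open, so U is clopen.
  U = {papa}, X ∖ U = {mike, november, oscar} — both open, so U is clopen.
  U = {mike, november, oscar}, X ∖ U = {papa} — both open, so U is clopen.
  U = {mike, november, oscar, papa}, X ∖ U = ∅ — both open, so U is clopen.
Nontrivial clopen(s) exist: e.g. {papa}. So (X, τ) is disconnected.
Compute connected components by grouping points that agree on all clopens:
  component: {papa}
  component: {mike, november, oscar}


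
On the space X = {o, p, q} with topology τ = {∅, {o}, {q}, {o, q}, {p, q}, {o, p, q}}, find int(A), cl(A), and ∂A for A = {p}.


int(A) = ∅, cl(A) = {p}, ∂A = {p}.

Closed sets in (X, τ) are complements of opens:
  closed(X, τ) = {∅, {o}, {p}, {o, p}, {p, q}, {o, p, q}}.
int(A) = ⋃ {U ∈ τ : U ⊆ A}. Opens contained in A: ∅.
Taking the union of these: int(A) = ∅.
cl(A) = ⋂ {C closed : A ⊆ C}. Closed sets containing A: {p}, {o, p}, {p, q}, {o, p, q}.
Intersecting these: cl(A) = {p}.
∂A = cl(A) ∖ int(A) = {p} ∖ ∅ = {p}.


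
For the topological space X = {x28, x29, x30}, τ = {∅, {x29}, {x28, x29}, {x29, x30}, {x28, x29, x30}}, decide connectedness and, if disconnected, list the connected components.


(X, τ) is connected.

Find clopen sets (U ∈ τ with X ∖ U ∈ τ):
  U = ∅, X ∖ U = {x28, x29, x30} — both open, so U is clopen.
  U = {x28, x29, x30}, X ∖ U = ∅ — both open, so U is clopen.
Only trivial clopens (∅ and X) exist, so (X, τ) is connected.
Compute connected components by grouping points that agree on all clopens:
  component: {x28, x29, x30}


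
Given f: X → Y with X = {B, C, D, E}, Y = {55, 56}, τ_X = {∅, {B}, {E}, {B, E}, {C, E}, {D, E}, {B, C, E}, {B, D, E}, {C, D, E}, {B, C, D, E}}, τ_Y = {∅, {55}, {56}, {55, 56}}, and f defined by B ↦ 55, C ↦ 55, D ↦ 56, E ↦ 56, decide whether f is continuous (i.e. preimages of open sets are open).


f is NOT continuous.

Compute f^{-1}(U) for each U ∈ τ_Y:
  U = ∅: f^{-1}(U) = ∅ ∈ τ_X ✓.
  U = {55}: f^{-1}(U) = {B, C} ∉ τ_X ✗.
  U = {56}: f^{-1}(U) = {D, E} ∈ τ_X ✓.
  U = {55, 56}: f^{-1}(U) = {B, C, D, E} ∈ τ_X ✓.
Found U = {55} with f^{-1}(U) = {B, C} not in τ_X. Therefore f is NOT continuous.


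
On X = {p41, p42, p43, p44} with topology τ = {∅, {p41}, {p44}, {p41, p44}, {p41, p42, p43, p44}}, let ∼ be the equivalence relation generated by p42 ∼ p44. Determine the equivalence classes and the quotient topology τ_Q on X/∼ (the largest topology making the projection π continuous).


X/∼ = {[p41], [p42=p44], [p43]}; |τ_Q| = 3.

Equivalence classes: [p41], [p42=p44], [p43].
Quotient map π: X → X/∼ sends p41 ↦ [p41], p42 ↦ [p42=p44], p43 ↦ [p43], p44 ↦ [p42=p44].
For each subset V ⊆ X/∼, compute π^{-1}(V) ⊆ X and check whether π^{-1}(V) ∈ τ. V is open in τ_Q iff π^{-1}(V) ∈ τ.
  V = {}: π^{-1}(V) = ∅ ∈ τ ✓.
  V = {[p41]}: π^{-1}(V) = {p41} ∈ τ ✓.
  V = {[p42=p44]}: π^{-1}(V) = {p42, p44} ∉ τ ✗.
  V = {[p41], [p42=p44]}: π^{-1}(V) = {p41, p42, p44} ∉ τ ✗.
  V = {[p43]}: π^{-1}(V) = {p43} ∉ τ ✗.
  V = {[p41], [p43]}: π^{-1}(V) = {p41, p43} ∉ τ ✗.
  V = {[p42=p44], [p43]}: π^{-1}(V) = {p42, p43, p44} ∉ τ ✗.
  V = {[p41], [p42=p44], [p43]}: π^{-1}(V) = {p41, p42, p43, p44} ∈ τ ✓.
Open sets in the quotient: τ_Q = {{}, {[p41]}, {[p41], [p42=p44], [p43]}} (3 elements).


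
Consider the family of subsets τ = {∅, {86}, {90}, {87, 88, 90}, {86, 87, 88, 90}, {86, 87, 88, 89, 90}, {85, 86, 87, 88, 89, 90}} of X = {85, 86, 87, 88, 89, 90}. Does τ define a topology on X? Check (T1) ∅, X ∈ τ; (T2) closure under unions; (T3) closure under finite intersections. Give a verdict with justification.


τ is NOT a topology on X.

Axiom (T1): ∅ ∈ τ? Yes; X ∈ τ? Yes.
Axiom (T2/T3): check pairwise unions and intersections of members of τ.
Counterexample for (T2): {86} ∪ {90} = {86, 90} ∉ τ. Therefore τ is NOT a topology.


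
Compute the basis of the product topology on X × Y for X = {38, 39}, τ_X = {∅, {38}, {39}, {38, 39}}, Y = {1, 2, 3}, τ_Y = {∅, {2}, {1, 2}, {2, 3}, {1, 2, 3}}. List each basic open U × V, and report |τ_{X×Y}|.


Basis B = {∅ × ∅, {38} × {2}, {39} × {2}, {38} × {1, 2}, {38} × {2, 3}, {38, 39} × {2}, {39} × {1, 2}, {39} × {2, 3}, {38} × {1, 2, 3}, {39} × {1, 2, 3}, {38, 39} × {1, 2}, {38, 39} × {2, 3}, {38, 39} × {1, 2, 3}}; |τ_{X×Y}| = 25.

Enumerate products U × V with U ∈ τ_X, V ∈ τ_Y (deduplicated):
  ∅ × ∅ = {} (∅)
  {38} × {2} = {(38,2)}
  {39} × {2} = {(39,2)}
  {38} × {1, 2} = {(38,1), (38,2)}
  {38} × {2, 3} = {(38,2), (38,3)}
  {38, 39} × {2} = {(38,2), (39,2)}
  {39} × {1, 2} = {(39,1), (39,2)}
  {39} × {2, 3} = {(39,2), (39,3)}
  {38} × {1, 2, 3} = {(38,1), (38,2), (38,3)}
  {39} × {1, 2, 3} = {(39,1), (39,2), (39,3)}
  {38, 39} × {1, 2} = {(38,1), (38,2), (39,1), (39,2)}
  {38, 39} × {2, 3} = {(38,2), (38,3), (39,2), (39,3)}
  {38, 39} × {1, 2, 3} = {(38,1), (38,2), (38,3), (39,1), (39,2), (39,3)}
These 13 distinct sets form the basis B.
Close under arbitrary unions to get τ_{X×Y}; counting gives |τ_{X×Y}| = 25.


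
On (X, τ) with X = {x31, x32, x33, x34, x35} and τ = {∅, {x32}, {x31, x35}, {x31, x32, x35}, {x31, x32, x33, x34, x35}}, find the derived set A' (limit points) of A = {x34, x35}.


A' = {x31, x33, x34}

For each x ∈ X, list the open sets U ∈ τ with x ∈ U, then check whether U ∩ (A ∖ {x}) ≠ ∅ for every such U.
  x = x31: opens ∋ x are {x31, x35}, {x31, x32, x35}, {x31, x32, x33, x34, x35}; each meets A ∖ {x31}, so x IS a limit point.
  x = x32: open {x32} ∋ x has {x32} ∩ (A ∖ {x32}) = ∅, so x is NOT a limit point.
  x = x33: opens ∋ x are {x31, x32, x33, x34, x35}; each meets A ∖ {x33}, so x IS a limit point.
  x = x34: opens ∋ x are {x31, x32, x33, x34, x35}; each meets A ∖ {x34}, so x IS a limit point.
  x = x35: open {x31, x35} ∋ x has {x31, x35} ∩ (A ∖ {x35}) = ∅, so x is NOT a limit point.
Collecting: A' = {x31, x33, x34}.


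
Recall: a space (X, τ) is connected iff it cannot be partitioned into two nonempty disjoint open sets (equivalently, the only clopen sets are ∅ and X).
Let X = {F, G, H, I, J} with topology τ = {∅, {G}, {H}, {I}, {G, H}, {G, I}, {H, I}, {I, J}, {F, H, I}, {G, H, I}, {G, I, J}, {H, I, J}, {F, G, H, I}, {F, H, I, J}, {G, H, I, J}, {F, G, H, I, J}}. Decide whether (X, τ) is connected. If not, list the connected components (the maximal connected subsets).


(X, τ) is disconnected; components = [{G}, {F, H, I, J}].

Find clopen sets (U ∈ τ with X ∖ U ∈ τ):
  U = ∅, X ∖ U = {F, G, H, I, J} — both open, so U is clopen.
  U = {G}, X ∖ U = {F, H, I, J} — both open, so U is clopen.
  U = {F, H, I, J}, X ∖ U = {G} — both open, so U is clopen.
  U = {F, G, H, I, J}, X ∖ U = ∅ — both open, so U is clopen.
Nontrivial clopen(s) exist: e.g. {F, H, I, J}. So (X, τ) is disconnected.
Compute connected components by grouping points that agree on all clopens:
  component: {G}
  component: {F, H, I, J}


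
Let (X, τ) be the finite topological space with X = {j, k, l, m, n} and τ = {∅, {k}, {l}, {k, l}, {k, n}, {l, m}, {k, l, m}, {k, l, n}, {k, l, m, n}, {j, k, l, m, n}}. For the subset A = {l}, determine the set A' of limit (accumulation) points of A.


A' = {j, m}

For each x ∈ X, list the open sets U ∈ τ with x ∈ U, then check whether U ∩ (A ∖ {x}) ≠ ∅ for every such U.
  x = j: opens ∋ x are {j, k, l, m, n}; each meets A ∖ {j}, so x IS a limit point.
  x = k: open {k} ∋ x has {k} ∩ (A ∖ {k}) = ∅, so x is NOT a limit point.
  x = l: open {l} ∋ x has {l} ∩ (A ∖ {l}) = ∅, so x is NOT a limit point.
  x = m: opens ∋ x are {l, m}, {k, l, m}, {k, l, m, n}, {j, k, l, m, n}; each meets A ∖ {m}, so x IS a limit point.
  x = n: open {k, n} ∋ x has {k, n} ∩ (A ∖ {n}) = ∅, so x is NOT a limit point.
Collecting: A' = {j, m}.


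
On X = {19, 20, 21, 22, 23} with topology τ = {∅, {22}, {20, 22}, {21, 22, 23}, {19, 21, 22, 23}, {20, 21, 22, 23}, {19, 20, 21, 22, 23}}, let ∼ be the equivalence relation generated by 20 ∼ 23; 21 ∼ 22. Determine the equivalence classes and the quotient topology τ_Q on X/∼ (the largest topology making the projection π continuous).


X/∼ = {[19], [20=23], [21=22]}; |τ_Q| = 3.

Equivalence classes: [19], [20=23], [21=22].
Quotient map π: X → X/∼ sends 19 ↦ [19], 20 ↦ [20=23], 21 ↦ [21=22], 22 ↦ [21=22], 23 ↦ [20=23].
For each subset V ⊆ X/∼, compute π^{-1}(V) ⊆ X and check whether π^{-1}(V) ∈ τ. V is open in τ_Q iff π^{-1}(V) ∈ τ.
  V = {}: π^{-1}(V) = ∅ ∈ τ ✓.
  V = {[19]}: π^{-1}(V) = {19} ∉ τ ✗.
  V = {[20=23]}: π^{-1}(V) = {20, 23} ∉ τ ✗.
  V = {[19], [20=23]}: π^{-1}(V) = {19, 20, 23} ∉ τ ✗.
  V = {[21=22]}: π^{-1}(V) = {21, 22} ∉ τ ✗.
  V = {[19], [21=22]}: π^{-1}(V) = {19, 21, 22} ∉ τ ✗.
  V = {[20=23], [21=22]}: π^{-1}(V) = {20, 21, 22, 23} ∈ τ ✓.
  V = {[19], [20=23], [21=22]}: π^{-1}(V) = {19, 20, 21, 22, 23} ∈ τ ✓.
Open sets in the quotient: τ_Q = {{}, {[20=23], [21=22]}, {[19], [20=23], [21=22]}} (3 elements).


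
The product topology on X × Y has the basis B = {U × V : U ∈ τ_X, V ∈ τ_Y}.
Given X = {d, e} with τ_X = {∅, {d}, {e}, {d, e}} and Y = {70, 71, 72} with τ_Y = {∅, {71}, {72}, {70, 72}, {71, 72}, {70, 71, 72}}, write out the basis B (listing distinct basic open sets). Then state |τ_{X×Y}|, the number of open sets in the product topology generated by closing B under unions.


Basis B = {∅ × ∅, {d} × {71}, {d} × {72}, {e} × {71}, {e} × {72}, {d} × {70, 72}, {d} × {71, 72}, {d, e} × {71}, {d, e} × {72}, {e} × {70, 72}, {e} × {71, 72}, {d} × {70, 71, 72}, {e} × {70, 71, 72}, {d, e} × {70, 72}, {d, e} × {71, 72}, {d, e} × {70, 71, 72}}; |τ_{X×Y}| = 36.

Enumerate products U × V with U ∈ τ_X, V ∈ τ_Y (deduplicated):
  ∅ × ∅ = {} (∅)
  {d} × {71} = {(d,71)}
  {d} × {72} = {(d,72)}
  {e} × {71} = {(e,71)}
  {e} × {72} = {(e,72)}
  {d} × {70, 72} = {(d,70), (d,72)}
  {d} × {71, 72} = {(d,71), (d,72)}
  {d, e} × {71} = {(d,71), (e,71)}
  {d, e} × {72} = {(d,72), (e,72)}
  {e} × {70, 72} = {(e,70), (e,72)}
  {e} × {71, 72} = {(e,71), (e,72)}
  {d} × {70, 71, 72} = {(d,70), (d,71), (d,72)}
  {e} × {70, 71, 72} = {(e,70), (e,71), (e,72)}
  {d, e} × {70, 72} = {(d,70), (d,72), (e,70), (e,72)}
  {d, e} × {71, 72} = {(d,71), (d,72), (e,71), (e,72)}
  {d, e} × {70, 71, 72} = {(d,70), (d,71), (d,72), (e,70), (e,71), (e,72)}
These 16 distinct sets form the basis B.
Close under arbitrary unions to get τ_{X×Y}; counting gives |τ_{X×Y}| = 36.


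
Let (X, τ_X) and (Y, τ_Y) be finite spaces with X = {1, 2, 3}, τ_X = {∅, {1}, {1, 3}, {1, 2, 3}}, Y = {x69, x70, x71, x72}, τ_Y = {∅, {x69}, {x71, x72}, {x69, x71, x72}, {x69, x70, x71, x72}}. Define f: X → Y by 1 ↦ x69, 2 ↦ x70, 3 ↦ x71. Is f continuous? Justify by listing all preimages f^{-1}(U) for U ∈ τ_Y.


f is NOT continuous.

Compute f^{-1}(U) for each U ∈ τ_Y:
  U = ∅: f^{-1}(U) = ∅ ∈ τ_X ✓.
  U = {x69}: f^{-1}(U) = {1} ∈ τ_X ✓.
  U = {x71, x72}: f^{-1}(U) = {3} ∉ τ_X ✗.
  U = {x69, x71, x72}: f^{-1}(U) = {1, 3} ∈ τ_X ✓.
  U = {x69, x70, x71, x72}: f^{-1}(U) = {1, 2, 3} ∈ τ_X ✓.
Found U = {x71, x72} with f^{-1}(U) = {3} not in τ_X. Therefore f is NOT continuous.


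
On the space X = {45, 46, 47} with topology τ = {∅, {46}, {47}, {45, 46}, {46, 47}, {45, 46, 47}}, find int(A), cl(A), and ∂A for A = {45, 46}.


int(A) = {45, 46}, cl(A) = {45, 46}, ∂A = ∅.

Closed sets in (X, τ) are complements of opens:
  closed(X, τ) = {∅, {45}, {47}, {45, 46}, {45, 47}, {45, 46, 47}}.
int(A) = ⋃ {U ∈ τ : U ⊆ A}. Opens contained in A: ∅, {46}, {45, 46}.
Taking the union of these: int(A) = {45, 46}.
cl(A) = ⋂ {C closed : A ⊆ C}. Closed sets containing A: {45, 46}, {45, 46, 47}.
Intersecting these: cl(A) = {45, 46}.
∂A = cl(A) ∖ int(A) = {45, 46} ∖ {45, 46} = ∅.


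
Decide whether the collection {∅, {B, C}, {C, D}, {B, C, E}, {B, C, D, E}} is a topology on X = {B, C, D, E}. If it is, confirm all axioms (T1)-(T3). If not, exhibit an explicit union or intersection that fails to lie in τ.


τ is NOT a topology on X.

Axiom (T1): ∅ ∈ τ? Yes; X ∈ τ? Yes.
Axiom (T2/T3): check pairwise unions and intersections of members of τ.
Counterexample for (T3): {B, C} ∩ {C, D} = {C} ∉ τ. Therefore τ is NOT a topology.


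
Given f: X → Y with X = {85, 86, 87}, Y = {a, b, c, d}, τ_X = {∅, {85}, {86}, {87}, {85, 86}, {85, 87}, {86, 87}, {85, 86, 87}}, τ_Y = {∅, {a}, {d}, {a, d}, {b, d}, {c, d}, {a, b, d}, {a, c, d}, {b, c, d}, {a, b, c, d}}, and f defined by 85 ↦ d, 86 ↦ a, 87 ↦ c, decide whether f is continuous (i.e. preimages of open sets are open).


f IS continuous.

Compute f^{-1}(U) for each U ∈ τ_Y:
  U = ∅: f^{-1}(U) = ∅ ∈ τ_X ✓.
  U = {a}: f^{-1}(U) = {86} ∈ τ_X ✓.
  U = {d}: f^{-1}(U) = {85} ∈ τ_X ✓.
  U = {a, d}: f^{-1}(U) = {85, 86} ∈ τ_X ✓.
  U = {b, d}: f^{-1}(U) = {85} ∈ τ_X ✓.
  U = {c, d}: f^{-1}(U) = {85, 87} ∈ τ_X ✓.
  U = {a, b, d}: f^{-1}(U) = {85, 86} ∈ τ_X ✓.
  U = {a, c, d}: f^{-1}(U) = {85, 86, 87} ∈ τ_X ✓.
  U = {b, c, d}: f^{-1}(U) = {85, 87} ∈ τ_X ✓.
  U = {a, b, c, d}: f^{-1}(U) = {85, 86, 87} ∈ τ_X ✓.
Every preimage lies in τ_X, so f IS continuous.


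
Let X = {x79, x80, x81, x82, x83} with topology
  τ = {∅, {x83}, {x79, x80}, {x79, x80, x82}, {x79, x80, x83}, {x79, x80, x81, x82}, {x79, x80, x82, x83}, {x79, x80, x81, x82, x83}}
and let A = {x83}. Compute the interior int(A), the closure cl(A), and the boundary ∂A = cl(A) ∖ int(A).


int(A) = {x83}, cl(A) = {x83}, ∂A = ∅.

Closed sets in (X, τ) are complements of opens:
  closed(X, τ) = {∅, {x81}, {x83}, {x81, x82}, {x81, x83}, {x81, x82, x83}, {x79, x80, x81, x82}, {x79, x80, x81, x82, x83}}.
int(A) = ⋃ {U ∈ τ : U ⊆ A}. Opens contained in A: ∅, {x83}.
Taking the union of these: int(A) = {x83}.
cl(A) = ⋂ {C closed : A ⊆ C}. Closed sets containing A: {x83}, {x81, x83}, {x81, x82, x83}, {x79, x80, x81, x82, x83}.
Intersecting these: cl(A) = {x83}.
∂A = cl(A) ∖ int(A) = {x83} ∖ {x83} = ∅.


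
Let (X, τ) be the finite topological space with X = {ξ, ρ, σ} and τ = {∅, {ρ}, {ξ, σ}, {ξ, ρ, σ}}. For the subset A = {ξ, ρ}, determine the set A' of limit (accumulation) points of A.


A' = {σ}

For each x ∈ X, list the open sets U ∈ τ with x ∈ U, then check whether U ∩ (A ∖ {x}) ≠ ∅ for every such U.
  x = ξ: open {ξ, σ} ∋ x has {ξ, σ} ∩ (A ∖ {ξ}) = ∅, so x is NOT a limit point.
  x = ρ: open {ρ} ∋ x has {ρ} ∩ (A ∖ {ρ}) = ∅, so x is NOT a limit point.
  x = σ: opens ∋ x are {ξ, σ}, {ξ, ρ, σ}; each meets A ∖ {σ}, so x IS a limit point.
Collecting: A' = {σ}.


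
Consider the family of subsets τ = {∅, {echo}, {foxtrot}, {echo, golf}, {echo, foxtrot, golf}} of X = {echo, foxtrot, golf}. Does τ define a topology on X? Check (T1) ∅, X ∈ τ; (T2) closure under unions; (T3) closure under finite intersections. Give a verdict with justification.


τ is NOT a topology on X.

Axiom (T1): ∅ ∈ τ? Yes; X ∈ τ? Yes.
Axiom (T2/T3): check pairwise unions and intersections of members of τ.
Counterexample for (T2): {echo} ∪ {foxtrot} = {echo, foxtrot} ∉ τ. Therefore τ is NOT a topology.


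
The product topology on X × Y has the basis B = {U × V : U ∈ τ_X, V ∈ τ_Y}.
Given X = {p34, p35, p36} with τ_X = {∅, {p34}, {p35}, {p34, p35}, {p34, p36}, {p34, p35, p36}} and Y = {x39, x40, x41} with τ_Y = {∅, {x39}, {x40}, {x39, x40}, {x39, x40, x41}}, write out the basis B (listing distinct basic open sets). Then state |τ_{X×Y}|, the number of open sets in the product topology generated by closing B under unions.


Basis B = {∅ × ∅, {p34} × {x39}, {p34} × {x40}, {p35} × {x39}, {p35} × {x40}, {p34} × {x39, x40}, {p34, p35} × {x39}, {p34, p36} × {x39}, {p34, p35} × {x40}, {p34, p36} × {x40}, {p35} × {x39, x40}, {p34} × {x39, x40, x41}, {p34, p35, p36} × {x39}, {p34, p35, p36} × {x40}, {p35} × {x39, x40, x41}, {p34, p35} × {x39, x40}, {p34, p36} × {x39, x40}, {p34, p35} × {x39, x40, x41}, {p34, p36} × {x39, x40, x41}, {p34, p35, p36} × {x39, x40}, {p34, p35, p36} × {x39, x40, x41}}; |τ_{X×Y}| = 70.

Enumerate products U × V with U ∈ τ_X, V ∈ τ_Y (deduplicated):
  ∅ × ∅ = {} (∅)
  {p34} × {x39} = {(p34,x39)}
  {p34} × {x40} = {(p34,x40)}
  {p35} × {x39} = {(p35,x39)}
  {p35} × {x40} = {(p35,x40)}
  {p34} × {x39, x40} = {(p34,x39), (p34,x40)}
  {p34, p35} × {x39} = {(p34,x39), (p35,x39)}
  {p34, p36} × {x39} = {(p34,x39), (p36,x39)}
  {p34, p35} × {x40} = {(p34,x40), (p35,x40)}
  {p34, p36} × {x40} = {(p34,x40), (p36,x40)}
  {p35} × {x39, x40} = {(p35,x39), (p35,x40)}
  {p34} × {x39, x40, x41} = {(p34,x39), (p34,x40), (p34,x41)}
  {p34, p35, p36} × {x39} = {(p34,x39), (p35,x39), (p36,x39)}
  {p34, p35, p36} × {x40} = {(p34,x40), (p35,x40), (p36,x40)}
  {p35} × {x39, x40, x41} = {(p35,x39), (p35,x40), (p35,x41)}
  {p34, p35} × {x39, x40} = {(p34,x39), (p34,x40), (p35,x39), (p35,x40)}
  {p34, p36} × {x39, x40} = {(p34,x39), (p34,x40), (p36,x39), (p36,x40)}
  {p34, p35} × {x39, x40, x41} = {(p34,x39), (p34,x40), (p34,x41), (p35,x39), (p35,x40), (p35,x41)}
  {p34, p36} × {x39, x40, x41} = {(p34,x39), (p34,x40), (p34,x41), (p36,x39), (p36,x40), (p36,x41)}
  {p34, p35, p36} × {x39, x40} = {(p34,x39), (p34,x40), (p35,x39), (p35,x40), (p36,x39), (p36,x40)}
  {p34, p35, p36} × {x39, x40, x41} = {(p34,x39), (p34,x40), (p34,x41), (p35,x39), (p35,x40), (p35,x41), (p36,x39), (p36,x40), (p36,x41)}
These 21 distinct sets form the basis B.
Close under arbitrary unions to get τ_{X×Y}; counting gives |τ_{X×Y}| = 70.
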